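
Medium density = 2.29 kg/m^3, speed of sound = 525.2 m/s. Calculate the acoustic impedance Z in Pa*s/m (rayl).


Given values:
  rho = 2.29 kg/m^3
  c = 525.2 m/s
Formula: Z = rho * c
Z = 2.29 * 525.2
Z = 1202.71

1202.71 rayl


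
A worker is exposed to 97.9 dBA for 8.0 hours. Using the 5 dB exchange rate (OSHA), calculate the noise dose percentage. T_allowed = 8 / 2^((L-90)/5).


Given values:
  L = 97.9 dBA, T = 8.0 hours
Formula: T_allowed = 8 / 2^((L - 90) / 5)
Compute exponent: (97.9 - 90) / 5 = 1.58
Compute 2^(1.58) = 2.989698
T_allowed = 8 / 2.989698 = 2.675856 hours
Dose = (T / T_allowed) * 100
Dose = (8.0 / 2.675856) * 100 = 298.97

298.97 %


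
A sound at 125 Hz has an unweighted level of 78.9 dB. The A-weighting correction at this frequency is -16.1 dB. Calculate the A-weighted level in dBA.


Given values:
  SPL = 78.9 dB
  A-weighting at 125 Hz = -16.1 dB
Formula: L_A = SPL + A_weight
L_A = 78.9 + (-16.1)
L_A = 62.8

62.8 dBA


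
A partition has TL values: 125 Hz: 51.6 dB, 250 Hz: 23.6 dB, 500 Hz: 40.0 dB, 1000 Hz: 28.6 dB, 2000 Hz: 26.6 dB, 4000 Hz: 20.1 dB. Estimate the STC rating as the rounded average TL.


Given TL values at each frequency:
  125 Hz: 51.6 dB
  250 Hz: 23.6 dB
  500 Hz: 40.0 dB
  1000 Hz: 28.6 dB
  2000 Hz: 26.6 dB
  4000 Hz: 20.1 dB
Formula: STC ~ round(average of TL values)
Sum = 51.6 + 23.6 + 40.0 + 28.6 + 26.6 + 20.1 = 190.5
Average = 190.5 / 6 = 31.75
Rounded: 32

32


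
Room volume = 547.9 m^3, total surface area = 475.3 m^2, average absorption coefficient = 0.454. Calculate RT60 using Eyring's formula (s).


Given values:
  V = 547.9 m^3, S = 475.3 m^2, alpha = 0.454
Formula: RT60 = 0.161 * V / (-S * ln(1 - alpha))
Compute ln(1 - 0.454) = ln(0.546) = -0.605136
Denominator: -475.3 * -0.605136 = 287.6211
Numerator: 0.161 * 547.9 = 88.2119
RT60 = 88.2119 / 287.6211 = 0.307

0.307 s


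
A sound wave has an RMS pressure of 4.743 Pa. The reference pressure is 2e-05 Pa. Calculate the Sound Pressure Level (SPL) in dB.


Given values:
  p = 4.743 Pa
  p_ref = 2e-05 Pa
Formula: SPL = 20 * log10(p / p_ref)
Compute ratio: p / p_ref = 4.743 / 2e-05 = 237150
Compute log10: log10(237150) = 5.375023
Multiply: SPL = 20 * 5.375023 = 107.5

107.5 dB


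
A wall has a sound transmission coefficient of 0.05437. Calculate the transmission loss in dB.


Given values:
  tau = 0.05437
Formula: TL = 10 * log10(1 / tau)
Compute 1 / tau = 1 / 0.05437 = 18.3925
Compute log10(18.3925) = 1.264641
TL = 10 * 1.264641 = 12.65

12.65 dB


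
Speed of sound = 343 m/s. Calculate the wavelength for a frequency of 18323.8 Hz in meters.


Given values:
  c = 343 m/s, f = 18323.8 Hz
Formula: lambda = c / f
lambda = 343 / 18323.8
lambda = 0.0187

0.0187 m


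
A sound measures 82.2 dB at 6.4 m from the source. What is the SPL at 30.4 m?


Given values:
  SPL1 = 82.2 dB, r1 = 6.4 m, r2 = 30.4 m
Formula: SPL2 = SPL1 - 20 * log10(r2 / r1)
Compute ratio: r2 / r1 = 30.4 / 6.4 = 4.75
Compute log10: log10(4.75) = 0.676694
Compute drop: 20 * 0.676694 = 13.5339
SPL2 = 82.2 - 13.5339 = 68.67

68.67 dB


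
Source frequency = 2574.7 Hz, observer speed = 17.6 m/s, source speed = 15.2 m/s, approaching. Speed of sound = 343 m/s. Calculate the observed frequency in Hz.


Given values:
  f_s = 2574.7 Hz, v_o = 17.6 m/s, v_s = 15.2 m/s
  Direction: approaching
Formula: f_o = f_s * (c + v_o) / (c - v_s)
Numerator: c + v_o = 343 + 17.6 = 360.6
Denominator: c - v_s = 343 - 15.2 = 327.8
f_o = 2574.7 * 360.6 / 327.8 = 2832.33

2832.33 Hz


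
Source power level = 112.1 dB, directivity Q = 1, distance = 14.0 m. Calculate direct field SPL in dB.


Given values:
  Lw = 112.1 dB, Q = 1, r = 14.0 m
Formula: SPL = Lw + 10 * log10(Q / (4 * pi * r^2))
Compute 4 * pi * r^2 = 4 * pi * 14.0^2 = 2463.0086
Compute Q / denom = 1 / 2463.0086 = 0.00040601
Compute 10 * log10(0.00040601) = -33.9146
SPL = 112.1 + (-33.9146) = 78.19

78.19 dB


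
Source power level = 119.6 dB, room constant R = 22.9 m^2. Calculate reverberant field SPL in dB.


Given values:
  Lw = 119.6 dB, R = 22.9 m^2
Formula: SPL = Lw + 10 * log10(4 / R)
Compute 4 / R = 4 / 22.9 = 0.174672
Compute 10 * log10(0.174672) = -7.5778
SPL = 119.6 + (-7.5778) = 112.02

112.02 dB


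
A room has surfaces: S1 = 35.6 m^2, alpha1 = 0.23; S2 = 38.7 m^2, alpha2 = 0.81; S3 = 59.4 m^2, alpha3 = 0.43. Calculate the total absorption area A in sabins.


Given surfaces:
  Surface 1: 35.6 * 0.23 = 8.188
  Surface 2: 38.7 * 0.81 = 31.347
  Surface 3: 59.4 * 0.43 = 25.542
Formula: A = sum(Si * alpha_i)
A = 8.188 + 31.347 + 25.542
A = 65.08

65.08 sabins


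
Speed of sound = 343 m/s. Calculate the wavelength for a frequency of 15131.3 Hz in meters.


Given values:
  c = 343 m/s, f = 15131.3 Hz
Formula: lambda = c / f
lambda = 343 / 15131.3
lambda = 0.0227

0.0227 m


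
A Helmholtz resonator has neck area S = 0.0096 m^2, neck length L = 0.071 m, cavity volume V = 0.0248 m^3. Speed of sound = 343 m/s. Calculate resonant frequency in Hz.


Given values:
  S = 0.0096 m^2, L = 0.071 m, V = 0.0248 m^3, c = 343 m/s
Formula: f = (c / (2*pi)) * sqrt(S / (V * L))
Compute V * L = 0.0248 * 0.071 = 0.0017608
Compute S / (V * L) = 0.0096 / 0.0017608 = 5.4521
Compute sqrt(5.4521) = 2.334973
Compute c / (2*pi) = 343 / 6.283185 = 54.590148
f = 54.590148 * 2.334973 = 127.47

127.47 Hz


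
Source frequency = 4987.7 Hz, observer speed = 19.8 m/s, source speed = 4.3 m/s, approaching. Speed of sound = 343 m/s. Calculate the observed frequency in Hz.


Given values:
  f_s = 4987.7 Hz, v_o = 19.8 m/s, v_s = 4.3 m/s
  Direction: approaching
Formula: f_o = f_s * (c + v_o) / (c - v_s)
Numerator: c + v_o = 343 + 19.8 = 362.8
Denominator: c - v_s = 343 - 4.3 = 338.7
f_o = 4987.7 * 362.8 / 338.7 = 5342.6

5342.6 Hz


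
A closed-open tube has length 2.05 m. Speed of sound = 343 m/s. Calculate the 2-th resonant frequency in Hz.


Given values:
  Tube type: closed-open, L = 2.05 m, c = 343 m/s, n = 2
Formula: f_n = (2n - 1) * c / (4 * L)
Compute 2n - 1 = 2*2 - 1 = 3
Compute 4 * L = 4 * 2.05 = 8.2
f = 3 * 343 / 8.2
f = 125.49

125.49 Hz


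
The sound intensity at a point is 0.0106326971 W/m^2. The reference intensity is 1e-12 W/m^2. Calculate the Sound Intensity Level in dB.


Given values:
  I = 0.0106326971 W/m^2
  I_ref = 1e-12 W/m^2
Formula: SIL = 10 * log10(I / I_ref)
Compute ratio: I / I_ref = 10632697100
Compute log10: log10(10632697100) = 10.026643
Multiply: SIL = 10 * 10.026643 = 100.27

100.27 dB


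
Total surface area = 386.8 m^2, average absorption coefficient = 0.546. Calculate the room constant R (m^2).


Given values:
  S = 386.8 m^2, alpha = 0.546
Formula: R = S * alpha / (1 - alpha)
Numerator: 386.8 * 0.546 = 211.1928
Denominator: 1 - 0.546 = 0.454
R = 211.1928 / 0.454 = 465.18

465.18 m^2


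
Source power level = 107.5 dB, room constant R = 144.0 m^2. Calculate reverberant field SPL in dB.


Given values:
  Lw = 107.5 dB, R = 144.0 m^2
Formula: SPL = Lw + 10 * log10(4 / R)
Compute 4 / R = 4 / 144.0 = 0.027778
Compute 10 * log10(0.027778) = -15.563
SPL = 107.5 + (-15.563) = 91.94

91.94 dB


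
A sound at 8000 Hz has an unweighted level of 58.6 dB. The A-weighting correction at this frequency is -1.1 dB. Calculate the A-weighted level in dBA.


Given values:
  SPL = 58.6 dB
  A-weighting at 8000 Hz = -1.1 dB
Formula: L_A = SPL + A_weight
L_A = 58.6 + (-1.1)
L_A = 57.5

57.5 dBA


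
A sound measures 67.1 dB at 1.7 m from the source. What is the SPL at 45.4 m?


Given values:
  SPL1 = 67.1 dB, r1 = 1.7 m, r2 = 45.4 m
Formula: SPL2 = SPL1 - 20 * log10(r2 / r1)
Compute ratio: r2 / r1 = 45.4 / 1.7 = 26.7059
Compute log10: log10(26.7059) = 1.426607
Compute drop: 20 * 1.426607 = 28.5321
SPL2 = 67.1 - 28.5321 = 38.57

38.57 dB


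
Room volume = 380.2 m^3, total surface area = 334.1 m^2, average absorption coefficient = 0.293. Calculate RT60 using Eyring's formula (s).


Given values:
  V = 380.2 m^3, S = 334.1 m^2, alpha = 0.293
Formula: RT60 = 0.161 * V / (-S * ln(1 - alpha))
Compute ln(1 - 0.293) = ln(0.707) = -0.346725
Denominator: -334.1 * -0.346725 = 115.8408
Numerator: 0.161 * 380.2 = 61.2122
RT60 = 61.2122 / 115.8408 = 0.528

0.528 s


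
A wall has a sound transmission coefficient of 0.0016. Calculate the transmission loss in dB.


Given values:
  tau = 0.0016
Formula: TL = 10 * log10(1 / tau)
Compute 1 / tau = 1 / 0.0016 = 625.0
Compute log10(625.0) = 2.79588
TL = 10 * 2.79588 = 27.96

27.96 dB


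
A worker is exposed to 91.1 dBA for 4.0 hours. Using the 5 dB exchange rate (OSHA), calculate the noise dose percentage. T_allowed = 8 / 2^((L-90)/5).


Given values:
  L = 91.1 dBA, T = 4.0 hours
Formula: T_allowed = 8 / 2^((L - 90) / 5)
Compute exponent: (91.1 - 90) / 5 = 0.22
Compute 2^(0.22) = 1.164734
T_allowed = 8 / 1.164734 = 6.868521 hours
Dose = (T / T_allowed) * 100
Dose = (4.0 / 6.868521) * 100 = 58.24

58.24 %


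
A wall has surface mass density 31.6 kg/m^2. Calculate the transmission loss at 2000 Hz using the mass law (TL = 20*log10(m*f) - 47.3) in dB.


Given values:
  m = 31.6 kg/m^2, f = 2000 Hz
Formula: TL = 20 * log10(m * f) - 47.3
Compute m * f = 31.6 * 2000 = 63200.0
Compute log10(63200.0) = 4.800717
Compute 20 * 4.800717 = 96.0143
TL = 96.0143 - 47.3 = 48.71

48.71 dB


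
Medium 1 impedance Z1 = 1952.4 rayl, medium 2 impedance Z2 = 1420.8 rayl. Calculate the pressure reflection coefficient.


Given values:
  Z1 = 1952.4 rayl, Z2 = 1420.8 rayl
Formula: R = (Z2 - Z1) / (Z2 + Z1)
Numerator: Z2 - Z1 = 1420.8 - 1952.4 = -531.6
Denominator: Z2 + Z1 = 1420.8 + 1952.4 = 3373.2
R = -531.6 / 3373.2 = -0.1576

-0.1576


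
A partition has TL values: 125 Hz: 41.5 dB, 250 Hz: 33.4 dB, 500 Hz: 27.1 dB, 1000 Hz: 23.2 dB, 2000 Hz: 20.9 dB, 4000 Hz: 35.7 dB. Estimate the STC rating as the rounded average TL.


Given TL values at each frequency:
  125 Hz: 41.5 dB
  250 Hz: 33.4 dB
  500 Hz: 27.1 dB
  1000 Hz: 23.2 dB
  2000 Hz: 20.9 dB
  4000 Hz: 35.7 dB
Formula: STC ~ round(average of TL values)
Sum = 41.5 + 33.4 + 27.1 + 23.2 + 20.9 + 35.7 = 181.8
Average = 181.8 / 6 = 30.3
Rounded: 30

30


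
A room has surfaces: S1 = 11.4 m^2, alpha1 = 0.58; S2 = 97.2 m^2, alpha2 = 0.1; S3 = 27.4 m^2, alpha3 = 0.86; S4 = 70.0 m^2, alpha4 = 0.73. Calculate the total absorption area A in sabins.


Given surfaces:
  Surface 1: 11.4 * 0.58 = 6.612
  Surface 2: 97.2 * 0.1 = 9.72
  Surface 3: 27.4 * 0.86 = 23.564
  Surface 4: 70.0 * 0.73 = 51.1
Formula: A = sum(Si * alpha_i)
A = 6.612 + 9.72 + 23.564 + 51.1
A = 91.0

91.0 sabins


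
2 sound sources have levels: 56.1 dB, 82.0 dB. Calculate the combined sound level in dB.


Formula: L_total = 10 * log10( sum(10^(Li/10)) )
  Source 1: 10^(56.1/10) = 407380.2778
  Source 2: 10^(82.0/10) = 158489319.2461
Sum of linear values = 158896699.5239
L_total = 10 * log10(158896699.5239) = 82.01

82.01 dB


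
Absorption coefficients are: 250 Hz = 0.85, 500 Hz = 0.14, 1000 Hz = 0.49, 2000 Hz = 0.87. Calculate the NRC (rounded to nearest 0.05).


Given values:
  a_250 = 0.85, a_500 = 0.14
  a_1000 = 0.49, a_2000 = 0.87
Formula: NRC = (a250 + a500 + a1000 + a2000) / 4
Sum = 0.85 + 0.14 + 0.49 + 0.87 = 2.35
NRC = 2.35 / 4 = 0.5875
Rounded to nearest 0.05: 0.6

0.6


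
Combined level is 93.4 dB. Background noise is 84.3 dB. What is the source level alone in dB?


Given values:
  L_total = 93.4 dB, L_bg = 84.3 dB
Formula: L_source = 10 * log10(10^(L_total/10) - 10^(L_bg/10))
Convert to linear:
  10^(93.4/10) = 2187761623.9496
  10^(84.3/10) = 269153480.3927
Difference: 2187761623.9496 - 269153480.3927 = 1918608143.5569
L_source = 10 * log10(1918608143.5569) = 92.83

92.83 dB


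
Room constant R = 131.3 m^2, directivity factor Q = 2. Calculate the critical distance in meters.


Given values:
  R = 131.3 m^2, Q = 2
Formula: d_c = 0.141 * sqrt(Q * R)
Compute Q * R = 2 * 131.3 = 262.6
Compute sqrt(262.6) = 16.2049
d_c = 0.141 * 16.2049 = 2.285

2.285 m


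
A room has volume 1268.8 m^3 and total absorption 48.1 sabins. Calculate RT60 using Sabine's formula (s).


Given values:
  V = 1268.8 m^3
  A = 48.1 sabins
Formula: RT60 = 0.161 * V / A
Numerator: 0.161 * 1268.8 = 204.2768
RT60 = 204.2768 / 48.1 = 4.247

4.247 s


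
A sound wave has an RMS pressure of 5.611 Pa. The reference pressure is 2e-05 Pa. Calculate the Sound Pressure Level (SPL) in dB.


Given values:
  p = 5.611 Pa
  p_ref = 2e-05 Pa
Formula: SPL = 20 * log10(p / p_ref)
Compute ratio: p / p_ref = 5.611 / 2e-05 = 280550
Compute log10: log10(280550) = 5.44801
Multiply: SPL = 20 * 5.44801 = 108.96

108.96 dB


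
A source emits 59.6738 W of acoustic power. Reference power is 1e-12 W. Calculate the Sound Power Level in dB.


Given values:
  W = 59.6738 W
  W_ref = 1e-12 W
Formula: SWL = 10 * log10(W / W_ref)
Compute ratio: W / W_ref = 59673800000000
Compute log10: log10(59673800000000) = 13.775784
Multiply: SWL = 10 * 13.775784 = 137.76

137.76 dB


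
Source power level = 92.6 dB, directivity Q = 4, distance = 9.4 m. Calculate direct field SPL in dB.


Given values:
  Lw = 92.6 dB, Q = 4, r = 9.4 m
Formula: SPL = Lw + 10 * log10(Q / (4 * pi * r^2))
Compute 4 * pi * r^2 = 4 * pi * 9.4^2 = 1110.3645
Compute Q / denom = 4 / 1110.3645 = 0.00360242
Compute 10 * log10(0.00360242) = -24.4341
SPL = 92.6 + (-24.4341) = 68.17

68.17 dB


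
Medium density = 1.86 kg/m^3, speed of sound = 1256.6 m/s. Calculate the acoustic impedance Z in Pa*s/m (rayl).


Given values:
  rho = 1.86 kg/m^3
  c = 1256.6 m/s
Formula: Z = rho * c
Z = 1.86 * 1256.6
Z = 2337.28

2337.28 rayl


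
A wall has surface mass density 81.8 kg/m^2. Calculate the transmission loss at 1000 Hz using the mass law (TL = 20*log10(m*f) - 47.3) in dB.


Given values:
  m = 81.8 kg/m^2, f = 1000 Hz
Formula: TL = 20 * log10(m * f) - 47.3
Compute m * f = 81.8 * 1000 = 81800.0
Compute log10(81800.0) = 4.912753
Compute 20 * 4.912753 = 98.2551
TL = 98.2551 - 47.3 = 50.96

50.96 dB


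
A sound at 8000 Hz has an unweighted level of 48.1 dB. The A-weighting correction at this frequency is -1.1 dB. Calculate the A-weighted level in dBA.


Given values:
  SPL = 48.1 dB
  A-weighting at 8000 Hz = -1.1 dB
Formula: L_A = SPL + A_weight
L_A = 48.1 + (-1.1)
L_A = 47.0

47.0 dBA


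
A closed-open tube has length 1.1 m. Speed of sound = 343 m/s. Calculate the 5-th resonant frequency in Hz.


Given values:
  Tube type: closed-open, L = 1.1 m, c = 343 m/s, n = 5
Formula: f_n = (2n - 1) * c / (4 * L)
Compute 2n - 1 = 2*5 - 1 = 9
Compute 4 * L = 4 * 1.1 = 4.4
f = 9 * 343 / 4.4
f = 701.59

701.59 Hz


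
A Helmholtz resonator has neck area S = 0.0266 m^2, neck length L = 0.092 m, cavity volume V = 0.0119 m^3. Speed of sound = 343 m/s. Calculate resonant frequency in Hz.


Given values:
  S = 0.0266 m^2, L = 0.092 m, V = 0.0119 m^3, c = 343 m/s
Formula: f = (c / (2*pi)) * sqrt(S / (V * L))
Compute V * L = 0.0119 * 0.092 = 0.0010948
Compute S / (V * L) = 0.0266 / 0.0010948 = 24.2967
Compute sqrt(24.2967) = 4.929168
Compute c / (2*pi) = 343 / 6.283185 = 54.590148
f = 54.590148 * 4.929168 = 269.08

269.08 Hz


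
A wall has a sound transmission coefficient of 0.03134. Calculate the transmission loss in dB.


Given values:
  tau = 0.03134
Formula: TL = 10 * log10(1 / tau)
Compute 1 / tau = 1 / 0.03134 = 31.9081
Compute log10(31.9081) = 1.503901
TL = 10 * 1.503901 = 15.04

15.04 dB


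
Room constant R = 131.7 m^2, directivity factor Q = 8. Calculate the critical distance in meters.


Given values:
  R = 131.7 m^2, Q = 8
Formula: d_c = 0.141 * sqrt(Q * R)
Compute Q * R = 8 * 131.7 = 1053.6
Compute sqrt(1053.6) = 32.4592
d_c = 0.141 * 32.4592 = 4.577

4.577 m


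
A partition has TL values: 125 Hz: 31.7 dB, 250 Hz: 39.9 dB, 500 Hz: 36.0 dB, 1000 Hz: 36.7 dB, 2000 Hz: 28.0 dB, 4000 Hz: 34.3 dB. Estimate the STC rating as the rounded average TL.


Given TL values at each frequency:
  125 Hz: 31.7 dB
  250 Hz: 39.9 dB
  500 Hz: 36.0 dB
  1000 Hz: 36.7 dB
  2000 Hz: 28.0 dB
  4000 Hz: 34.3 dB
Formula: STC ~ round(average of TL values)
Sum = 31.7 + 39.9 + 36.0 + 36.7 + 28.0 + 34.3 = 206.6
Average = 206.6 / 6 = 34.43
Rounded: 34

34


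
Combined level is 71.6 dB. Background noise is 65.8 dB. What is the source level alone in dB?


Given values:
  L_total = 71.6 dB, L_bg = 65.8 dB
Formula: L_source = 10 * log10(10^(L_total/10) - 10^(L_bg/10))
Convert to linear:
  10^(71.6/10) = 14454397.7075
  10^(65.8/10) = 3801893.9632
Difference: 14454397.7075 - 3801893.9632 = 10652503.7443
L_source = 10 * log10(10652503.7443) = 70.27

70.27 dB


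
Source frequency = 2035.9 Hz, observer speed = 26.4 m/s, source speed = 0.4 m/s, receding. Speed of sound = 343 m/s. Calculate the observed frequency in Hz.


Given values:
  f_s = 2035.9 Hz, v_o = 26.4 m/s, v_s = 0.4 m/s
  Direction: receding
Formula: f_o = f_s * (c - v_o) / (c + v_s)
Numerator: c - v_o = 343 - 26.4 = 316.6
Denominator: c + v_s = 343 + 0.4 = 343.4
f_o = 2035.9 * 316.6 / 343.4 = 1877.01

1877.01 Hz


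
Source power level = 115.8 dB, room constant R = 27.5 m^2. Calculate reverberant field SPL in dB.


Given values:
  Lw = 115.8 dB, R = 27.5 m^2
Formula: SPL = Lw + 10 * log10(4 / R)
Compute 4 / R = 4 / 27.5 = 0.145455
Compute 10 * log10(0.145455) = -8.3727
SPL = 115.8 + (-8.3727) = 107.43

107.43 dB


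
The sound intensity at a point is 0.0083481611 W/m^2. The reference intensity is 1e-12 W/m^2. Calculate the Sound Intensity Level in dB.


Given values:
  I = 0.0083481611 W/m^2
  I_ref = 1e-12 W/m^2
Formula: SIL = 10 * log10(I / I_ref)
Compute ratio: I / I_ref = 8348161100
Compute log10: log10(8348161100) = 9.921591
Multiply: SIL = 10 * 9.921591 = 99.22

99.22 dB


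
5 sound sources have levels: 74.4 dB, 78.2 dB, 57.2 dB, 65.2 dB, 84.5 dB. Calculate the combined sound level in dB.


Formula: L_total = 10 * log10( sum(10^(Li/10)) )
  Source 1: 10^(74.4/10) = 27542287.0334
  Source 2: 10^(78.2/10) = 66069344.8008
  Source 3: 10^(57.2/10) = 524807.4602
  Source 4: 10^(65.2/10) = 3311311.2148
  Source 5: 10^(84.5/10) = 281838293.1264
Sum of linear values = 379286043.6356
L_total = 10 * log10(379286043.6356) = 85.79

85.79 dB


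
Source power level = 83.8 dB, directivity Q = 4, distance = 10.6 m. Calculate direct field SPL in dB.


Given values:
  Lw = 83.8 dB, Q = 4, r = 10.6 m
Formula: SPL = Lw + 10 * log10(Q / (4 * pi * r^2))
Compute 4 * pi * r^2 = 4 * pi * 10.6^2 = 1411.9574
Compute Q / denom = 4 / 1411.9574 = 0.00283295
Compute 10 * log10(0.00283295) = -25.4776
SPL = 83.8 + (-25.4776) = 58.32

58.32 dB


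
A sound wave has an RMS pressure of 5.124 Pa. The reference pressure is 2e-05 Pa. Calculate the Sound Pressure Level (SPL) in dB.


Given values:
  p = 5.124 Pa
  p_ref = 2e-05 Pa
Formula: SPL = 20 * log10(p / p_ref)
Compute ratio: p / p_ref = 5.124 / 2e-05 = 256200
Compute log10: log10(256200) = 5.408579
Multiply: SPL = 20 * 5.408579 = 108.17

108.17 dB


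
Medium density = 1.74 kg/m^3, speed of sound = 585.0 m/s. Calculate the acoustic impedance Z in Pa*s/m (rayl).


Given values:
  rho = 1.74 kg/m^3
  c = 585.0 m/s
Formula: Z = rho * c
Z = 1.74 * 585.0
Z = 1017.9

1017.9 rayl


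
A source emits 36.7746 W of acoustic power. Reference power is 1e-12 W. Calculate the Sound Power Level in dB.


Given values:
  W = 36.7746 W
  W_ref = 1e-12 W
Formula: SWL = 10 * log10(W / W_ref)
Compute ratio: W / W_ref = 36774600000000
Compute log10: log10(36774600000000) = 13.565548
Multiply: SWL = 10 * 13.565548 = 135.66

135.66 dB


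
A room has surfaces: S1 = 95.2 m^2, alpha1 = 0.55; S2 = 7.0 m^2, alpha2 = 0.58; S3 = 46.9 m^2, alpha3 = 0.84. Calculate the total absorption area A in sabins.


Given surfaces:
  Surface 1: 95.2 * 0.55 = 52.36
  Surface 2: 7.0 * 0.58 = 4.06
  Surface 3: 46.9 * 0.84 = 39.396
Formula: A = sum(Si * alpha_i)
A = 52.36 + 4.06 + 39.396
A = 95.82

95.82 sabins


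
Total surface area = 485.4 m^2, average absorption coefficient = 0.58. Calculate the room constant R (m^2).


Given values:
  S = 485.4 m^2, alpha = 0.58
Formula: R = S * alpha / (1 - alpha)
Numerator: 485.4 * 0.58 = 281.532
Denominator: 1 - 0.58 = 0.42
R = 281.532 / 0.42 = 670.31

670.31 m^2


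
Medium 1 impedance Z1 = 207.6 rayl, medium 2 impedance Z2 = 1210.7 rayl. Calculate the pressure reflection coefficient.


Given values:
  Z1 = 207.6 rayl, Z2 = 1210.7 rayl
Formula: R = (Z2 - Z1) / (Z2 + Z1)
Numerator: Z2 - Z1 = 1210.7 - 207.6 = 1003.1
Denominator: Z2 + Z1 = 1210.7 + 207.6 = 1418.3
R = 1003.1 / 1418.3 = 0.7073

0.7073


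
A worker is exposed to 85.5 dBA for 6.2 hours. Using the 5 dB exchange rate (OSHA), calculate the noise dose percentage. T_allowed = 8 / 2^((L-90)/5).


Given values:
  L = 85.5 dBA, T = 6.2 hours
Formula: T_allowed = 8 / 2^((L - 90) / 5)
Compute exponent: (85.5 - 90) / 5 = -0.9
Compute 2^(-0.9) = 0.535887
T_allowed = 8 / 0.535887 = 14.92852 hours
Dose = (T / T_allowed) * 100
Dose = (6.2 / 14.92852) * 100 = 41.53

41.53 %


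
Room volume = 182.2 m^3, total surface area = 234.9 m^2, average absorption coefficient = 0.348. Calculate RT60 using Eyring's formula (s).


Given values:
  V = 182.2 m^3, S = 234.9 m^2, alpha = 0.348
Formula: RT60 = 0.161 * V / (-S * ln(1 - alpha))
Compute ln(1 - 0.348) = ln(0.652) = -0.427711
Denominator: -234.9 * -0.427711 = 100.4693
Numerator: 0.161 * 182.2 = 29.3342
RT60 = 29.3342 / 100.4693 = 0.292

0.292 s


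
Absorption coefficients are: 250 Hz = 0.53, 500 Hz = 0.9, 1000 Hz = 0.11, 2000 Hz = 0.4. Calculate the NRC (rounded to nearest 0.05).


Given values:
  a_250 = 0.53, a_500 = 0.9
  a_1000 = 0.11, a_2000 = 0.4
Formula: NRC = (a250 + a500 + a1000 + a2000) / 4
Sum = 0.53 + 0.9 + 0.11 + 0.4 = 1.94
NRC = 1.94 / 4 = 0.485
Rounded to nearest 0.05: 0.5

0.5


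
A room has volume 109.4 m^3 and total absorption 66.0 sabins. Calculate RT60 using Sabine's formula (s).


Given values:
  V = 109.4 m^3
  A = 66.0 sabins
Formula: RT60 = 0.161 * V / A
Numerator: 0.161 * 109.4 = 17.6134
RT60 = 17.6134 / 66.0 = 0.267

0.267 s


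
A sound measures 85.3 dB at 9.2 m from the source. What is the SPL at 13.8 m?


Given values:
  SPL1 = 85.3 dB, r1 = 9.2 m, r2 = 13.8 m
Formula: SPL2 = SPL1 - 20 * log10(r2 / r1)
Compute ratio: r2 / r1 = 13.8 / 9.2 = 1.5
Compute log10: log10(1.5) = 0.176091
Compute drop: 20 * 0.176091 = 3.5218
SPL2 = 85.3 - 3.5218 = 81.78

81.78 dB


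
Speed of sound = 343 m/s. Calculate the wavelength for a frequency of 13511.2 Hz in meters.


Given values:
  c = 343 m/s, f = 13511.2 Hz
Formula: lambda = c / f
lambda = 343 / 13511.2
lambda = 0.0254

0.0254 m


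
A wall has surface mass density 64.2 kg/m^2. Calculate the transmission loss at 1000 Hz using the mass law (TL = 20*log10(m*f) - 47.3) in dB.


Given values:
  m = 64.2 kg/m^2, f = 1000 Hz
Formula: TL = 20 * log10(m * f) - 47.3
Compute m * f = 64.2 * 1000 = 64200.0
Compute log10(64200.0) = 4.807535
Compute 20 * 4.807535 = 96.1507
TL = 96.1507 - 47.3 = 48.85

48.85 dB


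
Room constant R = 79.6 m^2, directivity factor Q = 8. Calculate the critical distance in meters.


Given values:
  R = 79.6 m^2, Q = 8
Formula: d_c = 0.141 * sqrt(Q * R)
Compute Q * R = 8 * 79.6 = 636.8
Compute sqrt(636.8) = 25.2349
d_c = 0.141 * 25.2349 = 3.558

3.558 m


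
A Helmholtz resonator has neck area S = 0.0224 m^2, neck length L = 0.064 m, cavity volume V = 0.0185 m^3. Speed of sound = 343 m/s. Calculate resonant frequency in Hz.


Given values:
  S = 0.0224 m^2, L = 0.064 m, V = 0.0185 m^3, c = 343 m/s
Formula: f = (c / (2*pi)) * sqrt(S / (V * L))
Compute V * L = 0.0185 * 0.064 = 0.001184
Compute S / (V * L) = 0.0224 / 0.001184 = 18.9189
Compute sqrt(18.9189) = 4.349586
Compute c / (2*pi) = 343 / 6.283185 = 54.590148
f = 54.590148 * 4.349586 = 237.44

237.44 Hz


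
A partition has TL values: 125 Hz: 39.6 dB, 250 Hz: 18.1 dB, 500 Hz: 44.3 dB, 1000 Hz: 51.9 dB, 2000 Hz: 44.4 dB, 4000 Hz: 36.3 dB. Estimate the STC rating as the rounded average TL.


Given TL values at each frequency:
  125 Hz: 39.6 dB
  250 Hz: 18.1 dB
  500 Hz: 44.3 dB
  1000 Hz: 51.9 dB
  2000 Hz: 44.4 dB
  4000 Hz: 36.3 dB
Formula: STC ~ round(average of TL values)
Sum = 39.6 + 18.1 + 44.3 + 51.9 + 44.4 + 36.3 = 234.6
Average = 234.6 / 6 = 39.1
Rounded: 39

39


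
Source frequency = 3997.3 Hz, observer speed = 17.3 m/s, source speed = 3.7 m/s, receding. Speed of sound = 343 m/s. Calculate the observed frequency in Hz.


Given values:
  f_s = 3997.3 Hz, v_o = 17.3 m/s, v_s = 3.7 m/s
  Direction: receding
Formula: f_o = f_s * (c - v_o) / (c + v_s)
Numerator: c - v_o = 343 - 17.3 = 325.7
Denominator: c + v_s = 343 + 3.7 = 346.7
f_o = 3997.3 * 325.7 / 346.7 = 3755.18

3755.18 Hz


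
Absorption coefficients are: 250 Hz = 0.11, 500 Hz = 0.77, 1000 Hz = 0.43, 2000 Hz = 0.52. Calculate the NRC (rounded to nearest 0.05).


Given values:
  a_250 = 0.11, a_500 = 0.77
  a_1000 = 0.43, a_2000 = 0.52
Formula: NRC = (a250 + a500 + a1000 + a2000) / 4
Sum = 0.11 + 0.77 + 0.43 + 0.52 = 1.83
NRC = 1.83 / 4 = 0.4575
Rounded to nearest 0.05: 0.45

0.45


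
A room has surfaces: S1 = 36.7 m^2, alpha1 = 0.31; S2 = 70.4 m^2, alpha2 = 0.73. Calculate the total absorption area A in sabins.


Given surfaces:
  Surface 1: 36.7 * 0.31 = 11.377
  Surface 2: 70.4 * 0.73 = 51.392
Formula: A = sum(Si * alpha_i)
A = 11.377 + 51.392
A = 62.77

62.77 sabins


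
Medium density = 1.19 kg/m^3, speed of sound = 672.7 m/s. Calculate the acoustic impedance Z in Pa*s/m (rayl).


Given values:
  rho = 1.19 kg/m^3
  c = 672.7 m/s
Formula: Z = rho * c
Z = 1.19 * 672.7
Z = 800.51

800.51 rayl


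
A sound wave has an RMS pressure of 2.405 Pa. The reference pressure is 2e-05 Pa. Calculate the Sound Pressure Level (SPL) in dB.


Given values:
  p = 2.405 Pa
  p_ref = 2e-05 Pa
Formula: SPL = 20 * log10(p / p_ref)
Compute ratio: p / p_ref = 2.405 / 2e-05 = 120250
Compute log10: log10(120250) = 5.080085
Multiply: SPL = 20 * 5.080085 = 101.6

101.6 dB


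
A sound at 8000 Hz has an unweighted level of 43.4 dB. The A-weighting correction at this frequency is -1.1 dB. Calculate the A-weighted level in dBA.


Given values:
  SPL = 43.4 dB
  A-weighting at 8000 Hz = -1.1 dB
Formula: L_A = SPL + A_weight
L_A = 43.4 + (-1.1)
L_A = 42.3

42.3 dBA


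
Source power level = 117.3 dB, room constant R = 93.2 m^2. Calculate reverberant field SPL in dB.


Given values:
  Lw = 117.3 dB, R = 93.2 m^2
Formula: SPL = Lw + 10 * log10(4 / R)
Compute 4 / R = 4 / 93.2 = 0.042918
Compute 10 * log10(0.042918) = -13.6736
SPL = 117.3 + (-13.6736) = 103.63

103.63 dB


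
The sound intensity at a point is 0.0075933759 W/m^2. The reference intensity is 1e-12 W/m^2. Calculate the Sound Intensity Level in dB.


Given values:
  I = 0.0075933759 W/m^2
  I_ref = 1e-12 W/m^2
Formula: SIL = 10 * log10(I / I_ref)
Compute ratio: I / I_ref = 7593375900
Compute log10: log10(7593375900) = 9.880435
Multiply: SIL = 10 * 9.880435 = 98.8

98.8 dB


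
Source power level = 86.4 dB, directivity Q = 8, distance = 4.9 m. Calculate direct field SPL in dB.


Given values:
  Lw = 86.4 dB, Q = 8, r = 4.9 m
Formula: SPL = Lw + 10 * log10(Q / (4 * pi * r^2))
Compute 4 * pi * r^2 = 4 * pi * 4.9^2 = 301.7186
Compute Q / denom = 8 / 301.7186 = 0.02651477
Compute 10 * log10(0.02651477) = -15.7651
SPL = 86.4 + (-15.7651) = 70.63

70.63 dB


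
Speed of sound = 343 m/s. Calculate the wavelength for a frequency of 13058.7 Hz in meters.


Given values:
  c = 343 m/s, f = 13058.7 Hz
Formula: lambda = c / f
lambda = 343 / 13058.7
lambda = 0.0263

0.0263 m


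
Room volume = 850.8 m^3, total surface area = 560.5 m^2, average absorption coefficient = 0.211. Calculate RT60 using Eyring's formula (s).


Given values:
  V = 850.8 m^3, S = 560.5 m^2, alpha = 0.211
Formula: RT60 = 0.161 * V / (-S * ln(1 - alpha))
Compute ln(1 - 0.211) = ln(0.789) = -0.236989
Denominator: -560.5 * -0.236989 = 132.8323
Numerator: 0.161 * 850.8 = 136.9788
RT60 = 136.9788 / 132.8323 = 1.031

1.031 s


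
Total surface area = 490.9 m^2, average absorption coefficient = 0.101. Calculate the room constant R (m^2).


Given values:
  S = 490.9 m^2, alpha = 0.101
Formula: R = S * alpha / (1 - alpha)
Numerator: 490.9 * 0.101 = 49.5809
Denominator: 1 - 0.101 = 0.899
R = 49.5809 / 0.899 = 55.15

55.15 m^2


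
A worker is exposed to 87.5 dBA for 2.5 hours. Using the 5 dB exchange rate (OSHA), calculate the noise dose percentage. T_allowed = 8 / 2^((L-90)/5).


Given values:
  L = 87.5 dBA, T = 2.5 hours
Formula: T_allowed = 8 / 2^((L - 90) / 5)
Compute exponent: (87.5 - 90) / 5 = -0.5
Compute 2^(-0.5) = 0.707107
T_allowed = 8 / 0.707107 = 11.313705 hours
Dose = (T / T_allowed) * 100
Dose = (2.5 / 11.313705) * 100 = 22.1

22.1 %


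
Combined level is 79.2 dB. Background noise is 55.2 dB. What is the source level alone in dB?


Given values:
  L_total = 79.2 dB, L_bg = 55.2 dB
Formula: L_source = 10 * log10(10^(L_total/10) - 10^(L_bg/10))
Convert to linear:
  10^(79.2/10) = 83176377.1103
  10^(55.2/10) = 331131.1215
Difference: 83176377.1103 - 331131.1215 = 82845245.9888
L_source = 10 * log10(82845245.9888) = 79.18

79.18 dB


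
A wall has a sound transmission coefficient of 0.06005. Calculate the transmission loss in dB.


Given values:
  tau = 0.06005
Formula: TL = 10 * log10(1 / tau)
Compute 1 / tau = 1 / 0.06005 = 16.6528
Compute log10(16.6528) = 1.221487
TL = 10 * 1.221487 = 12.21

12.21 dB


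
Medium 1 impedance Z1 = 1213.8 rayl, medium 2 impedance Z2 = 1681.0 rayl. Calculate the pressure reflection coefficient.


Given values:
  Z1 = 1213.8 rayl, Z2 = 1681.0 rayl
Formula: R = (Z2 - Z1) / (Z2 + Z1)
Numerator: Z2 - Z1 = 1681.0 - 1213.8 = 467.2
Denominator: Z2 + Z1 = 1681.0 + 1213.8 = 2894.8
R = 467.2 / 2894.8 = 0.1614

0.1614


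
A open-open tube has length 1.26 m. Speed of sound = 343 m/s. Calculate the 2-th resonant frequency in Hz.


Given values:
  Tube type: open-open, L = 1.26 m, c = 343 m/s, n = 2
Formula: f_n = n * c / (2 * L)
Compute 2 * L = 2 * 1.26 = 2.52
f = 2 * 343 / 2.52
f = 272.22

272.22 Hz


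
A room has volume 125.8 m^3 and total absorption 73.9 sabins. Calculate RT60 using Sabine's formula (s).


Given values:
  V = 125.8 m^3
  A = 73.9 sabins
Formula: RT60 = 0.161 * V / A
Numerator: 0.161 * 125.8 = 20.2538
RT60 = 20.2538 / 73.9 = 0.274

0.274 s


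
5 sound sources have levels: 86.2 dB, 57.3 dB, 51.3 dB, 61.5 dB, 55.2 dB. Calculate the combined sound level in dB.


Formula: L_total = 10 * log10( sum(10^(Li/10)) )
  Source 1: 10^(86.2/10) = 416869383.4703
  Source 2: 10^(57.3/10) = 537031.7964
  Source 3: 10^(51.3/10) = 134896.2883
  Source 4: 10^(61.5/10) = 1412537.5446
  Source 5: 10^(55.2/10) = 331131.1215
Sum of linear values = 419284980.2211
L_total = 10 * log10(419284980.2211) = 86.23

86.23 dB


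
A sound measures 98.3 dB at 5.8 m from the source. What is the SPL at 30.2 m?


Given values:
  SPL1 = 98.3 dB, r1 = 5.8 m, r2 = 30.2 m
Formula: SPL2 = SPL1 - 20 * log10(r2 / r1)
Compute ratio: r2 / r1 = 30.2 / 5.8 = 5.2069
Compute log10: log10(5.2069) = 0.716579
Compute drop: 20 * 0.716579 = 14.3316
SPL2 = 98.3 - 14.3316 = 83.97

83.97 dB


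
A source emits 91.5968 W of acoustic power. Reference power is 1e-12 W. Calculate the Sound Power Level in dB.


Given values:
  W = 91.5968 W
  W_ref = 1e-12 W
Formula: SWL = 10 * log10(W / W_ref)
Compute ratio: W / W_ref = 91596800000000
Compute log10: log10(91596800000000) = 13.96188
Multiply: SWL = 10 * 13.96188 = 139.62

139.62 dB


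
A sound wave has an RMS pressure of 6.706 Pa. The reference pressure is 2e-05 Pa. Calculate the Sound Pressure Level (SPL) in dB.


Given values:
  p = 6.706 Pa
  p_ref = 2e-05 Pa
Formula: SPL = 20 * log10(p / p_ref)
Compute ratio: p / p_ref = 6.706 / 2e-05 = 335300
Compute log10: log10(335300) = 5.525434
Multiply: SPL = 20 * 5.525434 = 110.51

110.51 dB


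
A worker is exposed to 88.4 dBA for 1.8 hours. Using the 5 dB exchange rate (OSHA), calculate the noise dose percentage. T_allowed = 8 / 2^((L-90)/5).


Given values:
  L = 88.4 dBA, T = 1.8 hours
Formula: T_allowed = 8 / 2^((L - 90) / 5)
Compute exponent: (88.4 - 90) / 5 = -0.32
Compute 2^(-0.32) = 0.80107
T_allowed = 8 / 0.80107 = 9.986643 hours
Dose = (T / T_allowed) * 100
Dose = (1.8 / 9.986643) * 100 = 18.02

18.02 %


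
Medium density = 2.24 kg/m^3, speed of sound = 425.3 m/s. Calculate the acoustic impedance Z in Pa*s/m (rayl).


Given values:
  rho = 2.24 kg/m^3
  c = 425.3 m/s
Formula: Z = rho * c
Z = 2.24 * 425.3
Z = 952.67

952.67 rayl


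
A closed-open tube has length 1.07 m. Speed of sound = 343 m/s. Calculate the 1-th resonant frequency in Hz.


Given values:
  Tube type: closed-open, L = 1.07 m, c = 343 m/s, n = 1
Formula: f_n = (2n - 1) * c / (4 * L)
Compute 2n - 1 = 2*1 - 1 = 1
Compute 4 * L = 4 * 1.07 = 4.28
f = 1 * 343 / 4.28
f = 80.14

80.14 Hz


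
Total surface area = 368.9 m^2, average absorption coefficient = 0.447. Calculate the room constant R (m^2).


Given values:
  S = 368.9 m^2, alpha = 0.447
Formula: R = S * alpha / (1 - alpha)
Numerator: 368.9 * 0.447 = 164.8983
Denominator: 1 - 0.447 = 0.553
R = 164.8983 / 0.553 = 298.19

298.19 m^2


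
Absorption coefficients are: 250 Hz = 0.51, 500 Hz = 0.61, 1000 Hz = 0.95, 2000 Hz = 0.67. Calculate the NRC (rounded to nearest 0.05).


Given values:
  a_250 = 0.51, a_500 = 0.61
  a_1000 = 0.95, a_2000 = 0.67
Formula: NRC = (a250 + a500 + a1000 + a2000) / 4
Sum = 0.51 + 0.61 + 0.95 + 0.67 = 2.74
NRC = 2.74 / 4 = 0.685
Rounded to nearest 0.05: 0.7

0.7


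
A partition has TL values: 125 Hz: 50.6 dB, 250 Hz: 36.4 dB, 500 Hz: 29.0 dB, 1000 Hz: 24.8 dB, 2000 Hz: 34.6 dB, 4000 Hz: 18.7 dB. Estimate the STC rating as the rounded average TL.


Given TL values at each frequency:
  125 Hz: 50.6 dB
  250 Hz: 36.4 dB
  500 Hz: 29.0 dB
  1000 Hz: 24.8 dB
  2000 Hz: 34.6 dB
  4000 Hz: 18.7 dB
Formula: STC ~ round(average of TL values)
Sum = 50.6 + 36.4 + 29.0 + 24.8 + 34.6 + 18.7 = 194.1
Average = 194.1 / 6 = 32.35
Rounded: 32

32


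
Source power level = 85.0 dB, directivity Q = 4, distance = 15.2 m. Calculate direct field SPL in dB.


Given values:
  Lw = 85.0 dB, Q = 4, r = 15.2 m
Formula: SPL = Lw + 10 * log10(Q / (4 * pi * r^2))
Compute 4 * pi * r^2 = 4 * pi * 15.2^2 = 2903.3343
Compute Q / denom = 4 / 2903.3343 = 0.00137773
Compute 10 * log10(0.00137773) = -28.6084
SPL = 85.0 + (-28.6084) = 56.39

56.39 dB


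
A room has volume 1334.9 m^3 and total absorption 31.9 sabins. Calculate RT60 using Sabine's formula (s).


Given values:
  V = 1334.9 m^3
  A = 31.9 sabins
Formula: RT60 = 0.161 * V / A
Numerator: 0.161 * 1334.9 = 214.9189
RT60 = 214.9189 / 31.9 = 6.737

6.737 s


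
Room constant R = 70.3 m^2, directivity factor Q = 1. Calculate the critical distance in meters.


Given values:
  R = 70.3 m^2, Q = 1
Formula: d_c = 0.141 * sqrt(Q * R)
Compute Q * R = 1 * 70.3 = 70.3
Compute sqrt(70.3) = 8.3845
d_c = 0.141 * 8.3845 = 1.182

1.182 m


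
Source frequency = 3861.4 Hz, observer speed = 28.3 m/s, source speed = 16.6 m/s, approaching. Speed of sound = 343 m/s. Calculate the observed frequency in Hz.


Given values:
  f_s = 3861.4 Hz, v_o = 28.3 m/s, v_s = 16.6 m/s
  Direction: approaching
Formula: f_o = f_s * (c + v_o) / (c - v_s)
Numerator: c + v_o = 343 + 28.3 = 371.3
Denominator: c - v_s = 343 - 16.6 = 326.4
f_o = 3861.4 * 371.3 / 326.4 = 4392.58

4392.58 Hz


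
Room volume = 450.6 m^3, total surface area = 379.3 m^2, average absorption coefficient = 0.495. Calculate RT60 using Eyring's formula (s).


Given values:
  V = 450.6 m^3, S = 379.3 m^2, alpha = 0.495
Formula: RT60 = 0.161 * V / (-S * ln(1 - alpha))
Compute ln(1 - 0.495) = ln(0.505) = -0.683197
Denominator: -379.3 * -0.683197 = 259.1366
Numerator: 0.161 * 450.6 = 72.5466
RT60 = 72.5466 / 259.1366 = 0.28

0.28 s


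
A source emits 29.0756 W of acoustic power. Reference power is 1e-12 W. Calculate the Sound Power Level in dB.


Given values:
  W = 29.0756 W
  W_ref = 1e-12 W
Formula: SWL = 10 * log10(W / W_ref)
Compute ratio: W / W_ref = 29075600000000
Compute log10: log10(29075600000000) = 13.463529
Multiply: SWL = 10 * 13.463529 = 134.64

134.64 dB


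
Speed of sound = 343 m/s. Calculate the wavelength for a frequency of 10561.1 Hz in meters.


Given values:
  c = 343 m/s, f = 10561.1 Hz
Formula: lambda = c / f
lambda = 343 / 10561.1
lambda = 0.0325

0.0325 m


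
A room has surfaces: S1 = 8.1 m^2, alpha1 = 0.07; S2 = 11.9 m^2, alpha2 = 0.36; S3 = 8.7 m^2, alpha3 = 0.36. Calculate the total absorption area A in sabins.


Given surfaces:
  Surface 1: 8.1 * 0.07 = 0.567
  Surface 2: 11.9 * 0.36 = 4.284
  Surface 3: 8.7 * 0.36 = 3.132
Formula: A = sum(Si * alpha_i)
A = 0.567 + 4.284 + 3.132
A = 7.98

7.98 sabins


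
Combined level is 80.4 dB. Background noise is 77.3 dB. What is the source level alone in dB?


Given values:
  L_total = 80.4 dB, L_bg = 77.3 dB
Formula: L_source = 10 * log10(10^(L_total/10) - 10^(L_bg/10))
Convert to linear:
  10^(80.4/10) = 109647819.6143
  10^(77.3/10) = 53703179.637
Difference: 109647819.6143 - 53703179.637 = 55944639.9773
L_source = 10 * log10(55944639.9773) = 77.48

77.48 dB


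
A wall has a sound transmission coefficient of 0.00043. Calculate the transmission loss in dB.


Given values:
  tau = 0.00043
Formula: TL = 10 * log10(1 / tau)
Compute 1 / tau = 1 / 0.00043 = 2325.5814
Compute log10(2325.5814) = 3.366532
TL = 10 * 3.366532 = 33.67

33.67 dB


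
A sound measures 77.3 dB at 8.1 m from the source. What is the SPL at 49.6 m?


Given values:
  SPL1 = 77.3 dB, r1 = 8.1 m, r2 = 49.6 m
Formula: SPL2 = SPL1 - 20 * log10(r2 / r1)
Compute ratio: r2 / r1 = 49.6 / 8.1 = 6.1235
Compute log10: log10(6.1235) = 0.787
Compute drop: 20 * 0.787 = 15.74
SPL2 = 77.3 - 15.74 = 61.56

61.56 dB


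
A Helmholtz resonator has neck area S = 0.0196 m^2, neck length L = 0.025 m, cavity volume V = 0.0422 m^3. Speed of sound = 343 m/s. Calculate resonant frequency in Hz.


Given values:
  S = 0.0196 m^2, L = 0.025 m, V = 0.0422 m^3, c = 343 m/s
Formula: f = (c / (2*pi)) * sqrt(S / (V * L))
Compute V * L = 0.0422 * 0.025 = 0.001055
Compute S / (V * L) = 0.0196 / 0.001055 = 18.5782
Compute sqrt(18.5782) = 4.310244
Compute c / (2*pi) = 343 / 6.283185 = 54.590148
f = 54.590148 * 4.310244 = 235.3

235.3 Hz


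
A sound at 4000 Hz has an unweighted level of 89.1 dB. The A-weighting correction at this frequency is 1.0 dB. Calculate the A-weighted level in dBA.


Given values:
  SPL = 89.1 dB
  A-weighting at 4000 Hz = 1.0 dB
Formula: L_A = SPL + A_weight
L_A = 89.1 + (1.0)
L_A = 90.1

90.1 dBA


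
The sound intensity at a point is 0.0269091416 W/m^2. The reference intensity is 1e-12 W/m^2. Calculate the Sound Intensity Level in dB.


Given values:
  I = 0.0269091416 W/m^2
  I_ref = 1e-12 W/m^2
Formula: SIL = 10 * log10(I / I_ref)
Compute ratio: I / I_ref = 26909141600
Compute log10: log10(26909141600) = 10.4299
Multiply: SIL = 10 * 10.4299 = 104.3

104.3 dB


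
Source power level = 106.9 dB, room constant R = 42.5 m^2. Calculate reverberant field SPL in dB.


Given values:
  Lw = 106.9 dB, R = 42.5 m^2
Formula: SPL = Lw + 10 * log10(4 / R)
Compute 4 / R = 4 / 42.5 = 0.094118
Compute 10 * log10(0.094118) = -10.2633
SPL = 106.9 + (-10.2633) = 96.64

96.64 dB


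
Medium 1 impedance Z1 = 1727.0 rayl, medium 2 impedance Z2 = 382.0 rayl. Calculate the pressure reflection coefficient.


Given values:
  Z1 = 1727.0 rayl, Z2 = 382.0 rayl
Formula: R = (Z2 - Z1) / (Z2 + Z1)
Numerator: Z2 - Z1 = 382.0 - 1727.0 = -1345.0
Denominator: Z2 + Z1 = 382.0 + 1727.0 = 2109.0
R = -1345.0 / 2109.0 = -0.6377

-0.6377


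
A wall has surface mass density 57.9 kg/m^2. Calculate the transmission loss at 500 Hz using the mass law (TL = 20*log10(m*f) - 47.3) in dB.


Given values:
  m = 57.9 kg/m^2, f = 500 Hz
Formula: TL = 20 * log10(m * f) - 47.3
Compute m * f = 57.9 * 500 = 28950.0
Compute log10(28950.0) = 4.461649
Compute 20 * 4.461649 = 89.233
TL = 89.233 - 47.3 = 41.93

41.93 dB


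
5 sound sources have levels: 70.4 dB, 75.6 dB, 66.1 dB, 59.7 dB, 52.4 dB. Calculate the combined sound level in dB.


Formula: L_total = 10 * log10( sum(10^(Li/10)) )
  Source 1: 10^(70.4/10) = 10964781.9614
  Source 2: 10^(75.6/10) = 36307805.477
  Source 3: 10^(66.1/10) = 4073802.778
  Source 4: 10^(59.7/10) = 933254.3008
  Source 5: 10^(52.4/10) = 173780.0829
Sum of linear values = 52453424.6001
L_total = 10 * log10(52453424.6001) = 77.2

77.2 dB
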